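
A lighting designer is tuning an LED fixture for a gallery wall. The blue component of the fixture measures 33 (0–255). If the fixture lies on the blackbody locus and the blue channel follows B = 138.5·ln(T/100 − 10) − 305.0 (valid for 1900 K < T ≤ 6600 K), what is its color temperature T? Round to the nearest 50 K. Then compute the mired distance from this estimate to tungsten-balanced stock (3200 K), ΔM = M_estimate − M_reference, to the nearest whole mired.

+153 mireds

ln(t − 10) = (33 + 305.0) / 138.5 = 2.4404.
t − 10 = e^2.4404 = 11.478, so t = 21.478.
T = 100·t = 2148 K → 2150 K to the nearest 50 K.
M_estimate = 10⁶/2150 = 465.12; M_reference = 10⁶/3200 = 312.50.
ΔM = 465.12 − 312.50 = 152.62 → +153 mireds.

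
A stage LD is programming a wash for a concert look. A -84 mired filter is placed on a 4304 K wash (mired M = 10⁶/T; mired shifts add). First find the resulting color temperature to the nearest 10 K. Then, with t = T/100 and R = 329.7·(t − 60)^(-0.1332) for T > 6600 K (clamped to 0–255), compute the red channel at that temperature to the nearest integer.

253

M_in = 10⁶/4304 = 232.34; M_out = 232.34 + (-84) = 148.34.
T_out = 10⁶/148.34 = 6741.2 K → 6740 K; t = 67.4.
R = 329.7·(67.4 − 60)^(-0.1332) = 329.7·7.4^(-0.1332) = 329.7·0.76598 = 252.544.
Rounded: 253.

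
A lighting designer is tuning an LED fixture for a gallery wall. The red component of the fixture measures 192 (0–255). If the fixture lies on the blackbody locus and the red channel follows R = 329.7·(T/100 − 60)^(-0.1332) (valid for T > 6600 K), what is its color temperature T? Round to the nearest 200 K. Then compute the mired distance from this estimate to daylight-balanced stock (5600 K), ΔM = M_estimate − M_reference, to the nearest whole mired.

-94 mireds

(t − 60)^(-0.1332) = 192/329.7 = 0.58235.
t − 60 = 0.58235^(1/-0.1332) = 0.58235^(-7.508) = 57.929, so t = 117.929.
T = 100·t = 11793 K → 11800 K to the nearest 200 K.
M_estimate = 10⁶/11800 = 84.75; M_reference = 10⁶/5600 = 178.57.
ΔM = 84.75 − 178.57 = -93.83 → -94 mireds.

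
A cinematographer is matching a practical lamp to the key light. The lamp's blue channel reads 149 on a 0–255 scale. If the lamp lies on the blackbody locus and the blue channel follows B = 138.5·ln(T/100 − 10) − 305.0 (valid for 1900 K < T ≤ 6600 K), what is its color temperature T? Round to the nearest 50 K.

ln(t − 10) = (149 + 305.0) / 138.5 = 3.2780.
t − 10 = e^3.2780 = 26.522, so t = 36.522.
T = 100·t = 3652 K → 3650 K to the nearest 50 K.

3650 K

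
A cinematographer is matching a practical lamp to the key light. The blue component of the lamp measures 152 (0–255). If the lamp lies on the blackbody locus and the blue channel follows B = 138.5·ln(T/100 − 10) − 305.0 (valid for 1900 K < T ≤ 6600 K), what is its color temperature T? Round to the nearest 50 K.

3700 K

ln(t − 10) = (152 + 305.0) / 138.5 = 3.2996.
t − 10 = e^3.2996 = 27.103, so t = 37.103.
T = 100·t = 3710 K → 3700 K to the nearest 50 K.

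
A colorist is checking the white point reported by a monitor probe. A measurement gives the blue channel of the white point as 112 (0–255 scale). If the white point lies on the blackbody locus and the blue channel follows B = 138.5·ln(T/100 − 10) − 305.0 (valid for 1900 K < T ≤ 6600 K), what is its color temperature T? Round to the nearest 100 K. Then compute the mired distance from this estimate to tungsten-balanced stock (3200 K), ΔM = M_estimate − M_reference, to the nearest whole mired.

+21 mireds

ln(t − 10) = (112 + 305.0) / 138.5 = 3.0108.
t − 10 = e^3.0108 = 20.304, so t = 30.304.
T = 100·t = 3030 K → 3000 K to the nearest 100 K.
M_estimate = 10⁶/3000 = 333.33; M_reference = 10⁶/3200 = 312.50.
ΔM = 333.33 − 312.50 = 20.83 → +21 mireds.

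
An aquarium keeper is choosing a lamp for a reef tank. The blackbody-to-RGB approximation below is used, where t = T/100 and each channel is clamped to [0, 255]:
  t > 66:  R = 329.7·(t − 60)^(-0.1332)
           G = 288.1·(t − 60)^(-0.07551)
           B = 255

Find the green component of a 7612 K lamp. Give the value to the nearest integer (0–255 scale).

234

t = 7612/100 = 76.12; the t > 66 branch applies.
G = 288.1·(76.12 − 60)^(-0.07551) = 288.1·16.12^(-0.07551) = 288.1·0.81065 = 233.547.
Rounded: 234.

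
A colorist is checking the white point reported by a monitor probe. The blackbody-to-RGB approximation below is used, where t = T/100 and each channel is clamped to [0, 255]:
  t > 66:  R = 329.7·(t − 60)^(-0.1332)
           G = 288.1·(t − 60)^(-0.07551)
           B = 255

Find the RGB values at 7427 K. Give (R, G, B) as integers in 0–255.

t = 7427/100 = 74.27; the t > 66 branch applies.
R = 329.7·(74.27 − 60)^(-0.1332) = 329.7·14.27^(-0.1332) = 329.7·0.70183 = 231.393.
G = 288.1·(74.27 − 60)^(-0.07551) = 288.1·14.27^(-0.07551) = 288.1·0.81814 = 235.707.
B = 255 by definition for t > 66.
Rounded: (231, 236, 255).

(231, 236, 255)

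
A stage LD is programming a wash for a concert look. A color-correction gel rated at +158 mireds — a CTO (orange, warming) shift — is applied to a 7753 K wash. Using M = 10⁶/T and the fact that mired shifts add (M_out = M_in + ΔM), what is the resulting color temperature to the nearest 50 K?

3500 K

M_in = 10⁶/7753 = 128.98 mireds.
M_out = 128.98 + (+158) = 286.98 mireds.
T_out = 10⁶/286.98 = 3484.5 K → 3500 K.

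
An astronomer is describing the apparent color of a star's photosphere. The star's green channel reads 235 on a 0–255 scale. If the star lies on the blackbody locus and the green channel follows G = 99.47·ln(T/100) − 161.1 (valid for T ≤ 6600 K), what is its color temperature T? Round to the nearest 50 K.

5350 K

ln t = (235 + 161.1) / 99.47 = 3.9821.
t = e^3.9821 = 53.630.
T = 100·t = 5363 K → 5350 K to the nearest 50 K.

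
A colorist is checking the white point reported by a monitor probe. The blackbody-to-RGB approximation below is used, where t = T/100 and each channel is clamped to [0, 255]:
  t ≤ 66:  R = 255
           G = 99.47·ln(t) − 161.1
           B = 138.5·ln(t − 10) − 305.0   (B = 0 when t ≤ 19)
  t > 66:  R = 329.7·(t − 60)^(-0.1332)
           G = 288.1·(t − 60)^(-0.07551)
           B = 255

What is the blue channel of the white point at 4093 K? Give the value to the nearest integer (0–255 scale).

170

t = 4093/100 = 40.93; the t ≤ 66 branch applies.
B = 138.5·ln(40.93 − 10) − 305.0 = 138.5·ln 30.93 − 305.0 = 138.5·3.4317 − 305.0 = 170.294.
Rounded: 170.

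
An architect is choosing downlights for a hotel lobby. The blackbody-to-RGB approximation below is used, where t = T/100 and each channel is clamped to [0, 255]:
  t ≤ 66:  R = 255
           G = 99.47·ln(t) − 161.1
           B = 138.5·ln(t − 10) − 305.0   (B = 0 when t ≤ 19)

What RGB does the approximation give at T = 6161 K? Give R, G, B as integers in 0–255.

t = 6161/100 = 61.61; the t ≤ 66 branch applies.
R = 255 by definition for t ≤ 66.
G = 99.47·ln 61.61 − 161.1 = 99.47·4.1208 − 161.1 = 248.798.
B = 138.5·ln(61.61 − 10) − 305.0 = 138.5·ln 51.61 − 305.0 = 138.5·3.9437 − 305.0 = 241.205.
Rounded: (255, 249, 241).

R=255, G=249, B=241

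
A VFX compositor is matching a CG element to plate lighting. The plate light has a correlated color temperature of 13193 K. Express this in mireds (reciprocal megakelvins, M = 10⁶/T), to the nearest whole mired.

76 mireds

M = 10⁶ / 13193 = 75.798 → 76 mireds.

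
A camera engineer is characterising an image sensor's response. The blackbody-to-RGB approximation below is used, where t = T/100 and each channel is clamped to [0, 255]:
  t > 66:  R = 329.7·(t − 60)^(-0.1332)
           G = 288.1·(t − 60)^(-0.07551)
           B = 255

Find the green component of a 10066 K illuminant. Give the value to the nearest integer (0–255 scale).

218

t = 10066/100 = 100.66; the t > 66 branch applies.
G = 288.1·(100.66 − 60)^(-0.07551) = 288.1·40.66^(-0.07551) = 288.1·0.75595 = 217.789.
Rounded: 218.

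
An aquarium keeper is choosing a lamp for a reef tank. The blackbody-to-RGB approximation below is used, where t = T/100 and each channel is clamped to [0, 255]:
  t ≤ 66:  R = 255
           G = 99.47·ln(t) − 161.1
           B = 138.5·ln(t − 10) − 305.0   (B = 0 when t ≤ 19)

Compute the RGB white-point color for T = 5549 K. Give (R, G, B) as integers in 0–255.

(255, 238, 224)

t = 5549/100 = 55.49; the t ≤ 66 branch applies.
R = 255 by definition for t ≤ 66.
G = 99.47·ln 55.49 − 161.1 = 99.47·4.0162 − 161.1 = 238.392.
B = 138.5·ln(55.49 − 10) − 305.0 = 138.5·ln 45.49 − 305.0 = 138.5·3.8175 − 305.0 = 223.723.
Rounded: (255, 238, 224).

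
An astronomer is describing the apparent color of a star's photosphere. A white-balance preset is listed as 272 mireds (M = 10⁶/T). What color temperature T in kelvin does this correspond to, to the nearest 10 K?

T = 10⁶ / 272 = 3676.47 K → 3680 K.

3680 K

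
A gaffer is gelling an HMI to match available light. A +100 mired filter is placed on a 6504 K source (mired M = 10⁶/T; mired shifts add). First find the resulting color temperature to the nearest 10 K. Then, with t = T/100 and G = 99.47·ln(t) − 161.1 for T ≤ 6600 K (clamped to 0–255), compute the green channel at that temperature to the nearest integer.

M_in = 10⁶/6504 = 153.75; M_out = 153.75 + (+100) = 253.75.
T_out = 10⁶/253.75 = 3940.9 K → 3940 K; t = 39.4.
G = 99.47·ln 39.4 − 161.1 = 99.47·3.6738 − 161.1 = 204.329.
Rounded: 204.

204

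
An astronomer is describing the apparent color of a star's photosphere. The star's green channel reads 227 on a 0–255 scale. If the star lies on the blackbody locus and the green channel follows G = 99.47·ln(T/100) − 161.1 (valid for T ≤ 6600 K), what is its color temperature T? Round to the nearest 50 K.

4950 K

ln t = (227 + 161.1) / 99.47 = 3.9017.
t = e^3.9017 = 49.485.
T = 100·t = 4949 K → 4950 K to the nearest 50 K.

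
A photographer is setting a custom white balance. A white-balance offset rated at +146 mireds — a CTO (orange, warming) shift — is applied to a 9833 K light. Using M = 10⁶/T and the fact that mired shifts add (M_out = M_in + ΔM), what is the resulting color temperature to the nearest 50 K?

M_in = 10⁶/9833 = 101.70 mireds.
M_out = 101.70 + (+146) = 247.70 mireds.
T_out = 10⁶/247.70 = 4037.2 K → 4050 K.

4050 K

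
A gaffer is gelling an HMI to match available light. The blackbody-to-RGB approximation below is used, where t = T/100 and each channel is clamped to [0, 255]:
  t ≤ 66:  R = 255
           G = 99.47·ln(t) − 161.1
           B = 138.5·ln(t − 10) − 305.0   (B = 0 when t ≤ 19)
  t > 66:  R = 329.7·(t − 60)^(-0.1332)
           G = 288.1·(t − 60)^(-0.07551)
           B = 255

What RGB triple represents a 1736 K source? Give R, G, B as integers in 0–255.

R=255, G=123, B=0

t = 1736/100 = 17.36; the t ≤ 66 branch applies.
R = 255 by definition for t ≤ 66.
G = 99.47·ln 17.36 − 161.1 = 99.47·2.8542 − 161.1 = 122.804.
t = 17.36 ≤ 19, so B = 0.
Rounded: (255, 123, 0).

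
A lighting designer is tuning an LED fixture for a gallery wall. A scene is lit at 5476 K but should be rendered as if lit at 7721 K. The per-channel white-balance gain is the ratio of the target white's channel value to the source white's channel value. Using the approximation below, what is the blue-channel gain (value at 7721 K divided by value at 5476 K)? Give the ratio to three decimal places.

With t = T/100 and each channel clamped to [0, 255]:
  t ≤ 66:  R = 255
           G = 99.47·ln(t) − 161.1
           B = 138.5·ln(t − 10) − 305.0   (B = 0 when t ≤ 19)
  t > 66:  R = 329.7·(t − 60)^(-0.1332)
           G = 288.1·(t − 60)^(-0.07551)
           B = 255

At 5476 K (t = 54.76):
  B = 138.5·ln(54.76 − 10) − 305.0 = 138.5·ln 44.76 − 305.0 = 138.5·3.8013 − 305.0 = 221.482.
At 7721 K (t = 77.21):
  B = 255 by definition for t > 66.
Gain = 255.000 / 221.482 = 1.1513 → 1.151.

1.151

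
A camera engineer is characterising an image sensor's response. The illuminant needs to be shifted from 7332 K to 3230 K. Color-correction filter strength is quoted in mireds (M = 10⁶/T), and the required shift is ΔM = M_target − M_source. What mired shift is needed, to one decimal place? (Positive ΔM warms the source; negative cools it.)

+173.2 mireds

M_source = 10⁶/7332 = 136.388; M_target = 10⁶/3230 = 309.598.
ΔM = 309.598 − 136.388 = 173.209 → +173.2 mireds, a warming shift.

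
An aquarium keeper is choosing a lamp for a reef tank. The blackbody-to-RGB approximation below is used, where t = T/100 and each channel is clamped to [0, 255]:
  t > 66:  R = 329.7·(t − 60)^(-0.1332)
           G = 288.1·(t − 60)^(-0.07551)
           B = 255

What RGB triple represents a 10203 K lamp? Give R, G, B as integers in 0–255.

R=200, G=217, B=255

t = 10203/100 = 102.03; the t > 66 branch applies.
R = 329.7·(102.03 − 60)^(-0.1332) = 329.7·42.03^(-0.1332) = 329.7·0.60777 = 200.383.
G = 288.1·(102.03 − 60)^(-0.07551) = 288.1·42.03^(-0.07551) = 288.1·0.75406 = 217.244.
B = 255 by definition for t > 66.
Rounded: (200, 217, 255).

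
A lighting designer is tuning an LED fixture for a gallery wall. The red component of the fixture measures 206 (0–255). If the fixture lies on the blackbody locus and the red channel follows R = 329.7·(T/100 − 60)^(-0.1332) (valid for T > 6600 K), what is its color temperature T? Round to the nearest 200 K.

(t − 60)^(-0.1332) = 206/329.7 = 0.62481.
t − 60 = 0.62481^(1/-0.1332) = 0.62481^(-7.508) = 34.152, so t = 94.152.
T = 100·t = 9415 K → 9400 K to the nearest 200 K.

9400 K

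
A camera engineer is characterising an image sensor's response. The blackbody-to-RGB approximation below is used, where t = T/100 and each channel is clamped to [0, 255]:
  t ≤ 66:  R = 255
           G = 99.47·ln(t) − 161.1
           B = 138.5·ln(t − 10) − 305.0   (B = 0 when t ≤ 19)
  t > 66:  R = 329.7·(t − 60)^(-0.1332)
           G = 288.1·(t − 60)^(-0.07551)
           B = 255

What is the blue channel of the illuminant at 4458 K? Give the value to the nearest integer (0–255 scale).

186

t = 4458/100 = 44.58; the t ≤ 66 branch applies.
B = 138.5·ln(44.58 − 10) − 305.0 = 138.5·ln 34.58 − 305.0 = 138.5·3.5433 − 305.0 = 185.744.
Rounded: 186.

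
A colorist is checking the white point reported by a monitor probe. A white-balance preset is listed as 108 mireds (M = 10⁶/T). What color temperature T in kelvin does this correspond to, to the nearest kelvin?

9259 K

T = 10⁶ / 108 = 9259.26 K → 9259 K.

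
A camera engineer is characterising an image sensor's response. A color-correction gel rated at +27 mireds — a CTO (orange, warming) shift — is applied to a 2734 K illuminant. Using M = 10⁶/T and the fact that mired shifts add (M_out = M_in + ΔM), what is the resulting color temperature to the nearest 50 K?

M_in = 10⁶/2734 = 365.76 mireds.
M_out = 365.76 + (+27) = 392.76 mireds.
T_out = 10⁶/392.76 = 2546.1 K → 2550 K.

2550 K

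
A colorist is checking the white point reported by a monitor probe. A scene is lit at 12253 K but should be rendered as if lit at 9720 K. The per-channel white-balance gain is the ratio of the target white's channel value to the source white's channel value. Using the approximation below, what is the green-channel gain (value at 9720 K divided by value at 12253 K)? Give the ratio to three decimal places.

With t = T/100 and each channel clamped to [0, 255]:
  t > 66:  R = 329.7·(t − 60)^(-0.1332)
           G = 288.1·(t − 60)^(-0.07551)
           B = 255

1.040

At 12253 K (t = 122.53):
  G = 288.1·(122.53 − 60)^(-0.07551) = 288.1·62.53^(-0.07551) = 288.1·0.73177 = 210.824.
At 9720 K (t = 97.2):
  G = 288.1·(97.2 − 60)^(-0.07551) = 288.1·37.2^(-0.07551) = 288.1·0.76104 = 219.256.
Gain = 219.256 / 210.824 = 1.0400 → 1.040.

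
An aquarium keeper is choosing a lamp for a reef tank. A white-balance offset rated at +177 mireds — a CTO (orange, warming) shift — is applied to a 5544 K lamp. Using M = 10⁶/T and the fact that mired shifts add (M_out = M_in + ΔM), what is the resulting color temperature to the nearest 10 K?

2800 K

M_in = 10⁶/5544 = 180.38 mireds.
M_out = 180.38 + (+177) = 357.38 mireds.
T_out = 10⁶/357.38 = 2798.2 K → 2800 K.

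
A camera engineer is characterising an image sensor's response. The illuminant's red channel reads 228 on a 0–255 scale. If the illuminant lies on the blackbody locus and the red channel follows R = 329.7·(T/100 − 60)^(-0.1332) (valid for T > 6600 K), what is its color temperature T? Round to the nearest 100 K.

(t − 60)^(-0.1332) = 228/329.7 = 0.69154.
t − 60 = 0.69154^(1/-0.1332) = 0.69154^(-7.508) = 15.943, so t = 75.943.
T = 100·t = 7594 K → 7600 K to the nearest 100 K.

7600 K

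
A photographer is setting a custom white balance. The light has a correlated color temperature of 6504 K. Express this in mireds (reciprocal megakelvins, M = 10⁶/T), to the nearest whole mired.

154 mireds

M = 10⁶ / 6504 = 153.752 → 154 mireds.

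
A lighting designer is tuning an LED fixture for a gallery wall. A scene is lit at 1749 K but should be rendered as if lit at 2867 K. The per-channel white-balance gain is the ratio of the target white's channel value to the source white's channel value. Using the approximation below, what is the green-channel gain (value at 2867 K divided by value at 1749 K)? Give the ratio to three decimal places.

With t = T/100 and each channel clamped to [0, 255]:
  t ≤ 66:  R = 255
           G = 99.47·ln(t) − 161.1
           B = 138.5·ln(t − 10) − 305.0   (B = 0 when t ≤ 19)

1.398

At 1749 K (t = 17.49):
  G = 99.47·ln 17.49 − 161.1 = 99.47·2.8616 − 161.1 = 123.546.
At 2867 K (t = 28.67):
  G = 99.47·ln 28.67 − 161.1 = 99.47·3.3559 − 161.1 = 172.707.
Gain = 172.707 / 123.546 = 1.3979 → 1.398.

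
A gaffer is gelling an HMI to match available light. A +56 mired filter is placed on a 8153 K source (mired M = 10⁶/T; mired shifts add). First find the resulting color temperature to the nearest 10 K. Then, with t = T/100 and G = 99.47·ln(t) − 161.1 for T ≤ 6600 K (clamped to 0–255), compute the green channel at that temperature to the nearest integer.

239

M_in = 10⁶/8153 = 122.65; M_out = 122.65 + (+56) = 178.65.
T_out = 10⁶/178.65 = 5597.4 K → 5600 K; t = 56.
G = 99.47·ln 56 − 161.1 = 99.47·4.0254 − 161.1 = 239.302.
Rounded: 239.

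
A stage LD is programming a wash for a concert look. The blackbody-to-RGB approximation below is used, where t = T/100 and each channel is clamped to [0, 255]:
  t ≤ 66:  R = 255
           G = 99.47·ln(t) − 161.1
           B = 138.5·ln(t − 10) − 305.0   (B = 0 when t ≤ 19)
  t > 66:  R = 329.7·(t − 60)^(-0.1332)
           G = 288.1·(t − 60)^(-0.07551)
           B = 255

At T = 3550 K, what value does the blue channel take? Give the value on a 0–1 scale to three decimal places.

t = 3550/100 = 35.5; the t ≤ 66 branch applies.
B = 138.5·ln(35.5 − 10) − 305.0 = 138.5·ln 25.5 − 305.0 = 138.5·3.2387 − 305.0 = 143.557.
On a 0–1 scale: 143.557/255 = 0.5630 → 0.563.

0.563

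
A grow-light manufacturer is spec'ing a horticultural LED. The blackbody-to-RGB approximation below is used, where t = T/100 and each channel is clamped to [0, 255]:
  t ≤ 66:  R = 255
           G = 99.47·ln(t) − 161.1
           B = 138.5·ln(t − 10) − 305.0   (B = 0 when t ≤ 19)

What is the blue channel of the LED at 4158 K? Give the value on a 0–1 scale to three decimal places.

0.679

t = 4158/100 = 41.58; the t ≤ 66 branch applies.
B = 138.5·ln(41.58 − 10) − 305.0 = 138.5·ln 31.58 − 305.0 = 138.5·3.4525 − 305.0 = 173.175.
On a 0–1 scale: 173.175/255 = 0.6791 → 0.679.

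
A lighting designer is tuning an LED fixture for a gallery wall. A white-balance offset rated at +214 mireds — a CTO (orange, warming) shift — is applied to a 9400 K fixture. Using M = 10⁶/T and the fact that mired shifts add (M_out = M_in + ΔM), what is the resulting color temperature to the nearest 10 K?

M_in = 10⁶/9400 = 106.38 mireds.
M_out = 106.38 + (+214) = 320.38 mireds.
T_out = 10⁶/320.38 = 3121.3 K → 3120 K.

3120 K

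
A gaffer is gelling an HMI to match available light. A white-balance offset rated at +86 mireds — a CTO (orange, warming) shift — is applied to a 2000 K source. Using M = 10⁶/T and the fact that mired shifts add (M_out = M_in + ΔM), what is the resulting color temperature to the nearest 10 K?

M_in = 10⁶/2000 = 500.00 mireds.
M_out = 500.00 + (+86) = 586.00 mireds.
T_out = 10⁶/586.00 = 1706.5 K → 1710 K.

1710 K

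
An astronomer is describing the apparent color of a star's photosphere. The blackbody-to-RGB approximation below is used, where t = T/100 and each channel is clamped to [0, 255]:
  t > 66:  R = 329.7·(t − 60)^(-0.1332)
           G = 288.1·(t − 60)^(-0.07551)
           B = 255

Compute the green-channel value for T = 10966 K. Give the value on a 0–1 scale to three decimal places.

0.841

t = 10966/100 = 109.66; the t > 66 branch applies.
G = 288.1·(109.66 − 60)^(-0.07551) = 288.1·49.66^(-0.07551) = 288.1·0.74462 = 214.525.
On a 0–1 scale: 214.525/255 = 0.8413 → 0.841.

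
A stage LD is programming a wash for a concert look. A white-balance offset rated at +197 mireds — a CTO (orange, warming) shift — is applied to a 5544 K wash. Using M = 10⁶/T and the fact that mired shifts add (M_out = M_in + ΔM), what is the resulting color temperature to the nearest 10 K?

2650 K

M_in = 10⁶/5544 = 180.38 mireds.
M_out = 180.38 + (+197) = 377.38 mireds.
T_out = 10⁶/377.38 = 2649.9 K → 2650 K.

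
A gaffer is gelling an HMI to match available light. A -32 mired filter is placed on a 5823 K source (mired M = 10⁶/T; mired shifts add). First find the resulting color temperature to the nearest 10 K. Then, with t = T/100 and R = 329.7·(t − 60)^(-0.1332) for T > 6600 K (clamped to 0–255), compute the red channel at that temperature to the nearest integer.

238

M_in = 10⁶/5823 = 171.73; M_out = 171.73 + (-32) = 139.73.
T_out = 10⁶/139.73 = 7156.5 K → 7160 K; t = 71.6.
R = 329.7·(71.6 − 60)^(-0.1332) = 329.7·11.6^(-0.1332) = 329.7·0.72146 = 237.866.
Rounded: 238.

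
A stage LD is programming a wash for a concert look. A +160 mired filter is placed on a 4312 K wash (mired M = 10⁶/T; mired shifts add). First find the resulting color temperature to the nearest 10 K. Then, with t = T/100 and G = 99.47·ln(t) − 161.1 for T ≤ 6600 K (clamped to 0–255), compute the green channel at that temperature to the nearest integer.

M_in = 10⁶/4312 = 231.91; M_out = 231.91 + (+160) = 391.91.
T_out = 10⁶/391.91 = 2551.6 K → 2550 K; t = 25.5.
G = 99.47·ln 25.5 − 161.1 = 99.47·3.2387 − 161.1 = 161.051.
Rounded: 161.

161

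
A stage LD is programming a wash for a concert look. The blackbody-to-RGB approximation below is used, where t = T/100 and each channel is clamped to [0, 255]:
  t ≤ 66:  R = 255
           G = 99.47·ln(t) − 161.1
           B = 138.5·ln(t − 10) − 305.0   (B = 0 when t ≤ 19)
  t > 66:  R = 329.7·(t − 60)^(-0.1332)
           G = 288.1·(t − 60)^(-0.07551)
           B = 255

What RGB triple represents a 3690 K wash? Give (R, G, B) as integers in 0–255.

t = 3690/100 = 36.9; the t ≤ 66 branch applies.
R = 255 by definition for t ≤ 66.
G = 99.47·ln 36.9 − 161.1 = 99.47·3.6082 − 161.1 = 197.809.
B = 138.5·ln(36.9 − 10) − 305.0 = 138.5·ln 26.9 − 305.0 = 138.5·3.2921 − 305.0 = 150.959.
Rounded: (255, 198, 151).

(255, 198, 151)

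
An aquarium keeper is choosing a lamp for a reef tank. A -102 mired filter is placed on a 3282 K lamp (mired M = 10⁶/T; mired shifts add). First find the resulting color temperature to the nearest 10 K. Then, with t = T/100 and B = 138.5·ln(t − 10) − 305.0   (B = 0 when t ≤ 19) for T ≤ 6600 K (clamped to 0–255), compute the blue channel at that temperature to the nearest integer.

M_in = 10⁶/3282 = 304.69; M_out = 304.69 + (-102) = 202.69.
T_out = 10⁶/202.69 = 4933.6 K → 4930 K; t = 49.3.
B = 138.5·ln(49.3 − 10) − 305.0 = 138.5·ln 39.3 − 305.0 = 138.5·3.6712 − 305.0 = 203.465.
Rounded: 203.

203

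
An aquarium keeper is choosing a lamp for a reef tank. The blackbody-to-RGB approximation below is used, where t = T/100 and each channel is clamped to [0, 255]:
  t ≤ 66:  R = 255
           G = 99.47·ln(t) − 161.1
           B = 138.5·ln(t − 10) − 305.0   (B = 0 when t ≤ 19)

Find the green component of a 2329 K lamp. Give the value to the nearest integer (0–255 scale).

t = 2329/100 = 23.29; the t ≤ 66 branch applies.
G = 99.47·ln 23.29 − 161.1 = 99.47·3.1480 − 161.1 = 152.034.
Rounded: 152.

152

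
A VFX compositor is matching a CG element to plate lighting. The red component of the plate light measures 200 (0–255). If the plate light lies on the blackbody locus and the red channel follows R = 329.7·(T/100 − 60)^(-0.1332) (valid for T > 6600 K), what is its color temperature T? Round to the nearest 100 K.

10300 K

(t − 60)^(-0.1332) = 200/329.7 = 0.60661.
t − 60 = 0.60661^(1/-0.1332) = 0.60661^(-7.508) = 42.638, so t = 102.638.
T = 100·t = 10264 K → 10300 K to the nearest 100 K.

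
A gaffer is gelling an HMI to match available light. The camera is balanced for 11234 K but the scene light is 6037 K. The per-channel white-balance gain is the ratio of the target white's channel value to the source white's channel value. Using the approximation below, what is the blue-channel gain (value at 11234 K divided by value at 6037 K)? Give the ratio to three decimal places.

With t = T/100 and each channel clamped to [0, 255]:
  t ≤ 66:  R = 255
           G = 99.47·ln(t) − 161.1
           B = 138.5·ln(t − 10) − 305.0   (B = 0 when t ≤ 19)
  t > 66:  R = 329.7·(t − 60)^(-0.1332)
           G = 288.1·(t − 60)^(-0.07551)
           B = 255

1.072

At 6037 K (t = 60.37):
  B = 138.5·ln(60.37 − 10) − 305.0 = 138.5·ln 50.37 − 305.0 = 138.5·3.9194 − 305.0 = 237.836.
At 11234 K (t = 112.34):
  B = 255 by definition for t > 66.
Gain = 255.000 / 237.836 = 1.0722 → 1.072.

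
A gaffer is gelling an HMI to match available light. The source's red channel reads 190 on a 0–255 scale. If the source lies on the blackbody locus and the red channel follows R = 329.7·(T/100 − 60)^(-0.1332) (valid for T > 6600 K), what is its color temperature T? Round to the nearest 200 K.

(t − 60)^(-0.1332) = 190/329.7 = 0.57628.
t − 60 = 0.57628^(1/-0.1332) = 0.57628^(-7.508) = 62.667, so t = 122.667.
T = 100·t = 12267 K → 12200 K to the nearest 200 K.

12200 K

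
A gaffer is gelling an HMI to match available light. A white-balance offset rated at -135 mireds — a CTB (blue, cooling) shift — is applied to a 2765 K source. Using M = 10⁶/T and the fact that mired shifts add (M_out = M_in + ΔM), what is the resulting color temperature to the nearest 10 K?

4410 K

M_in = 10⁶/2765 = 361.66 mireds.
M_out = 361.66 + (-135) = 226.66 mireds.
T_out = 10⁶/226.66 = 4411.8 K → 4410 K.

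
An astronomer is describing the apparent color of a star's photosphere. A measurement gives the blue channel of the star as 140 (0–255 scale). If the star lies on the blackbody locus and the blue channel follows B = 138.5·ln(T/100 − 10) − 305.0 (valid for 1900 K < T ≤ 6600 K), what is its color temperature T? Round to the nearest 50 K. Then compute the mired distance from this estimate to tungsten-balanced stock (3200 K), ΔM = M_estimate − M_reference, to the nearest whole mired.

-27 mireds

ln(t − 10) = (140 + 305.0) / 138.5 = 3.2130.
t − 10 = e^3.2130 = 24.853, so t = 34.853.
T = 100·t = 3485 K → 3500 K to the nearest 50 K.
M_estimate = 10⁶/3500 = 285.71; M_reference = 10⁶/3200 = 312.50.
ΔM = 285.71 − 312.50 = -26.79 → -27 mireds.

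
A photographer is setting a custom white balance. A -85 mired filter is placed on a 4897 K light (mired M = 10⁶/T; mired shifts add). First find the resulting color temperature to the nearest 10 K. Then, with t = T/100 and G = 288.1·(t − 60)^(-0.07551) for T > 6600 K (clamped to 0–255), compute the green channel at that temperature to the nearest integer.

227

M_in = 10⁶/4897 = 204.21; M_out = 204.21 + (-85) = 119.21.
T_out = 10⁶/119.21 = 8388.8 K → 8390 K; t = 83.9.
G = 288.1·(83.9 − 60)^(-0.07551) = 288.1·23.9^(-0.07551) = 288.1·0.78690 = 226.705.
Rounded: 227.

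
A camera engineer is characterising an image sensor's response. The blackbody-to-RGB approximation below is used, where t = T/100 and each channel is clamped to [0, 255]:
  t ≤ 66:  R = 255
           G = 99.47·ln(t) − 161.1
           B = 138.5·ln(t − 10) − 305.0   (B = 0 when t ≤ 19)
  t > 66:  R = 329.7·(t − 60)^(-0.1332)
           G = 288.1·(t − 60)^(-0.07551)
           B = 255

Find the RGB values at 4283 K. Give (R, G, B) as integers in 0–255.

t = 4283/100 = 42.83; the t ≤ 66 branch applies.
R = 255 by definition for t ≤ 66.
G = 99.47·ln 42.83 − 161.1 = 99.47·3.7572 − 161.1 = 212.633.
B = 138.5·ln(42.83 − 10) − 305.0 = 138.5·ln 32.83 − 305.0 = 138.5·3.4913 − 305.0 = 178.551.
Rounded: (255, 213, 179).

(255, 213, 179)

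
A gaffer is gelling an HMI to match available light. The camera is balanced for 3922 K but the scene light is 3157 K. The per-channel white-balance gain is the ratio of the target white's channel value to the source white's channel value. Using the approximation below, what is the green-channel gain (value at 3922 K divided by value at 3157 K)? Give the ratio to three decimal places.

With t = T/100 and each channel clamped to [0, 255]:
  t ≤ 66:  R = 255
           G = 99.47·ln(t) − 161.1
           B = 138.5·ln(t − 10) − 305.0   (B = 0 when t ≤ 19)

At 3157 K (t = 31.57):
  G = 99.47·ln 31.57 − 161.1 = 99.47·3.4522 − 161.1 = 182.291.
At 3922 K (t = 39.22):
  G = 99.47·ln 39.22 − 161.1 = 99.47·3.6692 − 161.1 = 203.874.
Gain = 203.874 / 182.291 = 1.1184 → 1.118.

1.118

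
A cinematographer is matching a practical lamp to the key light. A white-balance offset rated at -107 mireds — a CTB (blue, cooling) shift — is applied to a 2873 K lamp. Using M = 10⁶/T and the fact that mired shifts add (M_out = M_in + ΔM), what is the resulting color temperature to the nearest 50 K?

4150 K

M_in = 10⁶/2873 = 348.07 mireds.
M_out = 348.07 + (-107) = 241.07 mireds.
T_out = 10⁶/241.07 = 4148.2 K → 4150 K.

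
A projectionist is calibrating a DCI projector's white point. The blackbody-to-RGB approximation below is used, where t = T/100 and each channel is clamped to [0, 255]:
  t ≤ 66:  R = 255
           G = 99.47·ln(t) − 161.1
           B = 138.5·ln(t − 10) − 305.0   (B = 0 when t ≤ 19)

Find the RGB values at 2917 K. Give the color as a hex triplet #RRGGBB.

t = 2917/100 = 29.17; the t ≤ 66 branch applies.
R = 255 by definition for t ≤ 66.
G = 99.47·ln 29.17 − 161.1 = 99.47·3.3731 − 161.1 = 174.426.
B = 138.5·ln(29.17 − 10) − 305.0 = 138.5·ln 19.17 − 305.0 = 138.5·2.9533 − 305.0 = 104.038.
Rounded: (255, 174, 104).
In hex: #FFAE68.

#FFAE68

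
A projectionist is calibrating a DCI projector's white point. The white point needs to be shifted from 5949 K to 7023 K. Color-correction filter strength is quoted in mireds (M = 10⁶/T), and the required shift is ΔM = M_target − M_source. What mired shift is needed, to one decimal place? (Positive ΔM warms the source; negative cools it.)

M_source = 10⁶/5949 = 168.095; M_target = 10⁶/7023 = 142.389.
ΔM = 142.389 − 168.095 = -25.706 → -25.7 mireds, a cooling shift.

-25.7 mireds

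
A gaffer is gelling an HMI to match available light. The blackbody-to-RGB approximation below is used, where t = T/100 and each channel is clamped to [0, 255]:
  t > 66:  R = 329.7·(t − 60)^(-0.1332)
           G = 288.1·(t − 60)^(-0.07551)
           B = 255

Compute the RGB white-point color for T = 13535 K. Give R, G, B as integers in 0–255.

t = 13535/100 = 135.35; the t > 66 branch applies.
R = 329.7·(135.35 − 60)^(-0.1332) = 329.7·75.35^(-0.1332) = 329.7·0.56231 = 185.392.
G = 288.1·(135.35 − 60)^(-0.07551) = 288.1·75.35^(-0.07551) = 288.1·0.72154 = 207.876.
B = 255 by definition for t > 66.
Rounded: (185, 208, 255).

R=185, G=208, B=255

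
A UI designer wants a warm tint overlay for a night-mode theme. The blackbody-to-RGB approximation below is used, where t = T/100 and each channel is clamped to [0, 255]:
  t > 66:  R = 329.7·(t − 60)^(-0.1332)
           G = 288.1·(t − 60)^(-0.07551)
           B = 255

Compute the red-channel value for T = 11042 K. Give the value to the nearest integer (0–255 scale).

196

t = 11042/100 = 110.42; the t > 66 branch applies.
R = 329.7·(110.42 − 60)^(-0.1332) = 329.7·50.42^(-0.1332) = 329.7·0.59322 = 195.584.
Rounded: 196.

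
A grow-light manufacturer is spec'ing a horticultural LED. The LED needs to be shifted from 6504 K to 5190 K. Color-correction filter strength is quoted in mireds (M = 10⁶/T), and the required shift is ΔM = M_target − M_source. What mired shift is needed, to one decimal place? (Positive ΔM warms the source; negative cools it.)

+38.9 mireds

M_source = 10⁶/6504 = 153.752; M_target = 10⁶/5190 = 192.678.
ΔM = 192.678 − 153.752 = 38.927 → +38.9 mireds, a warming shift.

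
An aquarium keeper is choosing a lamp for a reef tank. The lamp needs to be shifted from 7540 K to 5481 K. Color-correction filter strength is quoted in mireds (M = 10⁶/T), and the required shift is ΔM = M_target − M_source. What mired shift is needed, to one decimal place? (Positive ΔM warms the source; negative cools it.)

+49.8 mireds

M_source = 10⁶/7540 = 132.626; M_target = 10⁶/5481 = 182.448.
ΔM = 182.448 − 132.626 = 49.822 → +49.8 mireds, a warming shift.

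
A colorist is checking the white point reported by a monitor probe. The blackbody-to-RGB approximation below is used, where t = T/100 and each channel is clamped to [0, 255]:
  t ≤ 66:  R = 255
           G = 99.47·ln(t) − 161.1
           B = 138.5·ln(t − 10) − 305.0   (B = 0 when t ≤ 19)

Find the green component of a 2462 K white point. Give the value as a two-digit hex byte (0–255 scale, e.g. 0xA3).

0x9E

t = 2462/100 = 24.62; the t ≤ 66 branch applies.
G = 99.47·ln 24.62 − 161.1 = 99.47·3.2036 − 161.1 = 157.558.
Rounded: 158; in hex, 0x9E.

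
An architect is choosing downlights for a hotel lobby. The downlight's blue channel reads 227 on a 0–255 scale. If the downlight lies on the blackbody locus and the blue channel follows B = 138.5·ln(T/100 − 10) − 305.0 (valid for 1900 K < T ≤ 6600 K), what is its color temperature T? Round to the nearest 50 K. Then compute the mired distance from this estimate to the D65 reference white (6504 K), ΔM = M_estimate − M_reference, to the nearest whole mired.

+23 mireds

ln(t − 10) = (227 + 305.0) / 138.5 = 3.8412.
t − 10 = e^3.8412 = 46.579, so t = 56.579.
T = 100·t = 5658 K → 5650 K to the nearest 50 K.
M_estimate = 10⁶/5650 = 176.99; M_reference = 10⁶/6504 = 153.75.
ΔM = 176.99 − 153.75 = 23.24 → +23 mireds.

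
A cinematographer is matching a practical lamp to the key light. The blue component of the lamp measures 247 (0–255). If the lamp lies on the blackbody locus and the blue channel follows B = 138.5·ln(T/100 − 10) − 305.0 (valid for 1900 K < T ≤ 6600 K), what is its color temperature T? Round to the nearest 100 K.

ln(t − 10) = (247 + 305.0) / 138.5 = 3.9856.
t − 10 = e^3.9856 = 53.815, so t = 63.815.
T = 100·t = 6382 K → 6400 K to the nearest 100 K.

6400 K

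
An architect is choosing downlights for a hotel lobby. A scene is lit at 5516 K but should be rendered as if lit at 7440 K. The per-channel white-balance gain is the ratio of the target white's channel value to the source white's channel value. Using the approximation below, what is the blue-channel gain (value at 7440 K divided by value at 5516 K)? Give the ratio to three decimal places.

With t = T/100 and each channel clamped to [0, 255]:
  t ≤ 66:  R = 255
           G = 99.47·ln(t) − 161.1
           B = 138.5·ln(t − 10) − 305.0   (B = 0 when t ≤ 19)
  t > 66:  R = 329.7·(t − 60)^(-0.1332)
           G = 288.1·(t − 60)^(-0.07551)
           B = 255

1.145

At 5516 K (t = 55.16):
  B = 138.5·ln(55.16 − 10) − 305.0 = 138.5·ln 45.16 − 305.0 = 138.5·3.8102 − 305.0 = 222.714.
At 7440 K (t = 74.4):
  B = 255 by definition for t > 66.
Gain = 255.000 / 222.714 = 1.1450 → 1.145.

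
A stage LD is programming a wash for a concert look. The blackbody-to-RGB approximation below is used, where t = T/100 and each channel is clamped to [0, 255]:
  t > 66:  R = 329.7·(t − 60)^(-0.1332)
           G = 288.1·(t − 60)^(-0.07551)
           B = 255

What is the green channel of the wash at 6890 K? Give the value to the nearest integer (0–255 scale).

t = 6890/100 = 68.9; the t > 66 branch applies.
G = 288.1·(68.9 − 60)^(-0.07551) = 288.1·8.9^(-0.07551) = 288.1·0.84784 = 244.261.
Rounded: 244.

244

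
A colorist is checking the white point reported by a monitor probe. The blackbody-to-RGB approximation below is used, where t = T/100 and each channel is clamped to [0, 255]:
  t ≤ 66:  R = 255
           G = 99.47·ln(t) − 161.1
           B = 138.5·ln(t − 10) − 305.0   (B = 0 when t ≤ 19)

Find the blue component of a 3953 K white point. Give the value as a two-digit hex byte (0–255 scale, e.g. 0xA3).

0xA4

t = 3953/100 = 39.53; the t ≤ 66 branch applies.
B = 138.5·ln(39.53 − 10) − 305.0 = 138.5·ln 29.53 − 305.0 = 138.5·3.3854 − 305.0 = 163.879.
Rounded: 164; in hex, 0xA4.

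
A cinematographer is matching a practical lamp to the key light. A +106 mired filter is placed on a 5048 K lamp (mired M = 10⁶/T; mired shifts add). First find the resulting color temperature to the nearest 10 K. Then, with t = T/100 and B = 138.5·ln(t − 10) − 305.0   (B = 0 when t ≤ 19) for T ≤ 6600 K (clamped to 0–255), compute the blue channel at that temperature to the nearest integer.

129

M_in = 10⁶/5048 = 198.10; M_out = 198.10 + (+106) = 304.10.
T_out = 10⁶/304.10 = 3288.4 K → 3290 K; t = 32.9.
B = 138.5·ln(32.9 − 10) − 305.0 = 138.5·ln 22.9 − 305.0 = 138.5·3.1311 − 305.0 = 128.662.
Rounded: 129.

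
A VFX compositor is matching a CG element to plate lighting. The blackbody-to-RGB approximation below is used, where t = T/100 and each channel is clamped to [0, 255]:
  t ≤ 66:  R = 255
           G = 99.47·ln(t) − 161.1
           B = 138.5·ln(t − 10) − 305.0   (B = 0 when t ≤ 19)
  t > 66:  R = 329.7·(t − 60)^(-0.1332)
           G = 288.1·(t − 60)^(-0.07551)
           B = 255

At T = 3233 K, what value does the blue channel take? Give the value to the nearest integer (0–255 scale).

t = 3233/100 = 32.33; the t ≤ 66 branch applies.
B = 138.5·ln(32.33 − 10) − 305.0 = 138.5·ln 22.33 − 305.0 = 138.5·3.1059 − 305.0 = 125.171.
Rounded: 125.

125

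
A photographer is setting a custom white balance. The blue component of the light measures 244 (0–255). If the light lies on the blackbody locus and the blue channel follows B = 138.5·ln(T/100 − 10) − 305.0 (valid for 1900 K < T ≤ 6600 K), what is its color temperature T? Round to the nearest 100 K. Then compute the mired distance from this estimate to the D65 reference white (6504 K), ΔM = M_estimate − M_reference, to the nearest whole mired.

+5 mireds

ln(t − 10) = (244 + 305.0) / 138.5 = 3.9639.
t − 10 = e^3.9639 = 52.662, so t = 62.662.
T = 100·t = 6266 K → 6300 K to the nearest 100 K.
M_estimate = 10⁶/6300 = 158.73; M_reference = 10⁶/6504 = 153.75.
ΔM = 158.73 − 153.75 = 4.98 → +5 mireds.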